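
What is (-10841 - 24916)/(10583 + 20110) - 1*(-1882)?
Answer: 19242823/10231 ≈ 1880.8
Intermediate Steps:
(-10841 - 24916)/(10583 + 20110) - 1*(-1882) = -35757/30693 + 1882 = -35757*1/30693 + 1882 = -11919/10231 + 1882 = 19242823/10231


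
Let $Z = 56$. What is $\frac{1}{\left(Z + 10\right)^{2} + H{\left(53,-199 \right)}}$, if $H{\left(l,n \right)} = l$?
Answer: $\frac{1}{4409} \approx 0.00022681$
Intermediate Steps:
$\frac{1}{\left(Z + 10\right)^{2} + H{\left(53,-199 \right)}} = \frac{1}{\left(56 + 10\right)^{2} + 53} = \frac{1}{66^{2} + 53} = \frac{1}{4356 + 53} = \frac{1}{4409}$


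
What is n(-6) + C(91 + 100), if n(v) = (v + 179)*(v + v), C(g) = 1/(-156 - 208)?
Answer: -755665/364 ≈ -2076.0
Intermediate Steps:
C(g) = -1/364 (C(g) = 1/(-364) = -1/364)
n(v) = 2*v*(179 + v) (n(v) = (179 + v)*(2*v) = 2*v*(179 + v))
n(-6) + C(91 + 100) = 2*(-6)*(179 - 6) - 1/364 = 2*(-6)*173 - 1/364 = -2076 - 1/364 = -755665/364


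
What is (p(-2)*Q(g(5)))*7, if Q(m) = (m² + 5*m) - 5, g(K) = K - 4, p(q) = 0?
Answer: 0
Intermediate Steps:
g(K) = -4 + K
Q(m) = -5 + m² + 5*m
(p(-2)*Q(g(5)))*7 = (0*(-5 + (-4 + 5)² + 5*(-4 + 5)))*7 = (0*(-5 + 1² + 5*1))*7 = (0*(-5 + 1 + 5))*7 = (0*1)*7 = 0*7 = 0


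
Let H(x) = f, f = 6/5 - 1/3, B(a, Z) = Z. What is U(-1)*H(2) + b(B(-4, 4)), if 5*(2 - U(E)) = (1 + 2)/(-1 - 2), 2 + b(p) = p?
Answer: 293/75 ≈ 3.9067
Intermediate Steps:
b(p) = -2 + p
f = 13/15 (f = 6*(1/5) - 1*1/3 = 6/5 - 1/3 = 13/15 ≈ 0.86667)
H(x) = 13/15
U(E) = 11/5 (U(E) = 2 - (1 + 2)/(5*(-1 - 2)) = 2 - 3/(5*(-3)) = 2 - 3*(-1)/(5*3) = 2 - 1/5*(-1) = 2 + 1/5 = 11/5)
U(-1)*H(2) + b(B(-4, 4)) = (11/5)*(13/15) + (-2 + 4) = 143/75 + 2 = 293/75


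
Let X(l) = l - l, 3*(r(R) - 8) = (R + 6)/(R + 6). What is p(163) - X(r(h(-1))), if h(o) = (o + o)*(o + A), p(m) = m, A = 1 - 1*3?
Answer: 163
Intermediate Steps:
A = -2 (A = 1 - 3 = -2)
h(o) = 2*o*(-2 + o) (h(o) = (o + o)*(o - 2) = (2*o)*(-2 + o) = 2*o*(-2 + o))
r(R) = 25/3 (r(R) = 8 + ((R + 6)/(R + 6))/3 = 8 + ((6 + R)/(6 + R))/3 = 8 + (1/3)*1 = 8 + 1/3 = 25/3)
X(l) = 0
p(163) - X(r(h(-1))) = 163 - 1*0 = 163 + 0 = 163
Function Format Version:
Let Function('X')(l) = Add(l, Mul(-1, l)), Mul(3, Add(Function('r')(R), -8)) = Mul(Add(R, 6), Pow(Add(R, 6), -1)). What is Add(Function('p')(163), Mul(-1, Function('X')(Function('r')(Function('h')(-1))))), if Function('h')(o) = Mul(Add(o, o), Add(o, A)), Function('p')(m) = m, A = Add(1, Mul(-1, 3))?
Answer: 163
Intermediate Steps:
A = -2 (A = Add(1, -3) = -2)
Function('h')(o) = Mul(2, o, Add(-2, o)) (Function('h')(o) = Mul(Add(o, o), Add(o, -2)) = Mul(Mul(2, o), Add(-2, o)) = Mul(2, o, Add(-2, o)))
Function('r')(R) = Rational(25, 3) (Function('r')(R) = Add(8, Mul(Rational(1, 3), Mul(Add(R, 6), Pow(Add(R, 6), -1)))) = Add(8, Mul(Rational(1, 3), Mul(Add(6, R), Pow(Add(6, R), -1)))) = Add(8, Mul(Rational(1, 3), 1)) = Add(8, Rational(1, 3)) = Rational(25, 3))
Function('X')(l) = 0
Add(Function('p')(163), Mul(-1, Function('X')(Function('r')(Function('h')(-1))))) = Add(163, Mul(-1, 0)) = Add(163, 0) = 163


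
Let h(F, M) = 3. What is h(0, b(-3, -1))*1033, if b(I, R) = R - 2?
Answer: 3099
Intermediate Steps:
b(I, R) = -2 + R
h(0, b(-3, -1))*1033 = 3*1033 = 3099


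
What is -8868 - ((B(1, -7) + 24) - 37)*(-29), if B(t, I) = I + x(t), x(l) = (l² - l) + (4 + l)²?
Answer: -8723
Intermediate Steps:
x(l) = l² + (4 + l)² - l
B(t, I) = I + t² + (4 + t)² - t (B(t, I) = I + (t² + (4 + t)² - t) = I + t² + (4 + t)² - t)
-8868 - ((B(1, -7) + 24) - 37)*(-29) = -8868 - (((-7 + 1² + (4 + 1)² - 1*1) + 24) - 37)*(-29) = -8868 - (((-7 + 1 + 5² - 1) + 24) - 37)*(-29) = -8868 - (((-7 + 1 + 25 - 1) + 24) - 37)*(-29) = -8868 - ((18 + 24) - 37)*(-29) = -8868 - (42 - 37)*(-29) = -8868 - 5*(-29) = -8868 - 1*(-145) = -8868 + 145 = -8723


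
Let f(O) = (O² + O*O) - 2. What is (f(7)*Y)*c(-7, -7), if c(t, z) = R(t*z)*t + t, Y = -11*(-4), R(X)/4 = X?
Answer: -5824896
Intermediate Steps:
R(X) = 4*X
Y = 44
c(t, z) = t + 4*z*t² (c(t, z) = (4*(t*z))*t + t = (4*t*z)*t + t = 4*z*t² + t = t + 4*z*t²)
f(O) = -2 + 2*O² (f(O) = (O² + O²) - 2 = 2*O² - 2 = -2 + 2*O²)
(f(7)*Y)*c(-7, -7) = ((-2 + 2*7²)*44)*(-7*(1 + 4*(-7)*(-7))) = ((-2 + 2*49)*44)*(-7*(1 + 196)) = ((-2 + 98)*44)*(-7*197) = (96*44)*(-1379) = 4224*(-1379) = -5824896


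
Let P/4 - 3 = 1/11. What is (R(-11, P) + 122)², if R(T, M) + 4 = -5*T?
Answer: 29929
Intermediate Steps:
P = 136/11 (P = 12 + 4/11 = 136/11 ≈ 12.364)
R(T, M) = -4 - 5*T
(R(-11, P) + 122)² = ((-4 - 5*(-11)) + 122)² = ((-4 + 55) + 122)² = (51 + 122)² = 173² = 29929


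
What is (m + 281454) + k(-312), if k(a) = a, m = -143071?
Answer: 138071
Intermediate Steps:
(m + 281454) + k(-312) = (-143071 + 281454) - 312 = 138383 - 312 = 138071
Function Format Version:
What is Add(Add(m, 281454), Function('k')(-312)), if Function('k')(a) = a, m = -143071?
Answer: 138071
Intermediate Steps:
Add(Add(m, 281454), Function('k')(-312)) = Add(Add(-143071, 281454), -312) = Add(138383, -312) = 138071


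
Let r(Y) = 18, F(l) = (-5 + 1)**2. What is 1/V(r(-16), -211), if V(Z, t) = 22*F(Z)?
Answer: 1/352 ≈ 0.0028409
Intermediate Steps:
F(l) = 16 (F(l) = (-4)**2 = 16)
V(Z, t) = 352 (V(Z, t) = 22*16 = 352)
1/V(r(-16), -211) = 1/352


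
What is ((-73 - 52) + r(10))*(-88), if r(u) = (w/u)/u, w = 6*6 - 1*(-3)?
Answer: 274142/25 ≈ 10966.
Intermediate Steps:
w = 39 (w = 36 + 3 = 39)
r(u) = 39/u**2 (r(u) = (39/u)/u = 39/u**2)
((-73 - 52) + r(10))*(-88) = ((-73 - 52) + 39/10**2)*(-88) = (-125 + 39*(1/100))*(-88) = (-125 + 39/100)*(-88) = -12461/100*(-88) = 274142/25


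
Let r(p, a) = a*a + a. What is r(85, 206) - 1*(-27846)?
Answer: 70488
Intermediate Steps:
r(p, a) = a + a² (r(p, a) = a² + a = a + a²)
r(85, 206) - 1*(-27846) = 206*(1 + 206) - 1*(-27846) = 206*207 + 27846 = 42642 + 27846 = 70488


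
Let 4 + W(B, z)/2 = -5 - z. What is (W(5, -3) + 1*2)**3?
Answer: -1000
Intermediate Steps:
W(B, z) = -18 - 2*z (W(B, z) = -8 + 2*(-5 - z) = -8 + (-10 - 2*z) = -18 - 2*z)
(W(5, -3) + 1*2)**3 = ((-18 - 2*(-3)) + 1*2)**3 = ((-18 + 6) + 2)**3 = (-12 + 2)**3 = (-10)**3 = -1000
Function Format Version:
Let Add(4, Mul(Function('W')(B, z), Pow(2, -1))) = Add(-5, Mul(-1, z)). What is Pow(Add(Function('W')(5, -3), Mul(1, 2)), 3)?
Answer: -1000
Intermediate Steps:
Function('W')(B, z) = Add(-18, Mul(-2, z)) (Function('W')(B, z) = Add(-8, Mul(2, Add(-5, Mul(-1, z)))) = Add(-8, Add(-10, Mul(-2, z))) = Add(-18, Mul(-2, z)))
Pow(Add(Function('W')(5, -3), Mul(1, 2)), 3) = Pow(Add(Add(-18, Mul(-2, -3)), Mul(1, 2)), 3) = Pow(Add(Add(-18, 6), 2), 3) = Pow(Add(-12, 2), 3) = Pow(-10, 3) = -1000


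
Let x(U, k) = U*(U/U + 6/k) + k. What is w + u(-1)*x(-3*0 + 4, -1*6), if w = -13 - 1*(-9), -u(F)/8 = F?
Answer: -52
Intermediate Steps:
u(F) = -8*F
w = -4 (w = -13 + 9 = -4)
x(U, k) = k + U*(1 + 6/k) (x(U, k) = U*(1 + 6/k) + k = k + U*(1 + 6/k))
w + u(-1)*x(-3*0 + 4, -1*6) = -4 + (-8*(-1))*((-3*0 + 4) - 1*6 + 6*(-3*0 + 4)/((-1*6))) = -4 + 8*((0 + 4) - 6 + 6*(0 + 4)/(-6)) = -4 + 8*(4 - 6 + 6*4*(-1/6)) = -4 + 8*(4 - 6 - 4) = -4 + 8*(-6) = -4 - 48 = -52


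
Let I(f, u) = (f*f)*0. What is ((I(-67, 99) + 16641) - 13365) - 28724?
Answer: -25448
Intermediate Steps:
I(f, u) = 0 (I(f, u) = f²*0 = 0)
((I(-67, 99) + 16641) - 13365) - 28724 = ((0 + 16641) - 13365) - 28724 = (16641 - 13365) - 28724 = 3276 - 28724 = -25448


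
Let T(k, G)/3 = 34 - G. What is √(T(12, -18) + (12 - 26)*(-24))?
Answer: 2*√123 ≈ 22.181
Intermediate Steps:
T(k, G) = 102 - 3*G (T(k, G) = 3*(34 - G) = 102 - 3*G)
√(T(12, -18) + (12 - 26)*(-24)) = √((102 - 3*(-18)) + (12 - 26)*(-24)) = √((102 + 54) - 14*(-24)) = √(156 + 336) = √492 = 2*√123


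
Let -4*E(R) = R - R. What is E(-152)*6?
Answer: 0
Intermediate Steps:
E(R) = 0 (E(R) = -(R - R)/4 = -¼*0 = 0)
E(-152)*6 = 0*6 = 0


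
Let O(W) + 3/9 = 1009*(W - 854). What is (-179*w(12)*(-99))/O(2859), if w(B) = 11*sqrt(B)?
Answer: 584793*sqrt(3)/3034567 ≈ 0.33378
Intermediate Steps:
O(W) = -2585059/3 + 1009*W (O(W) = -1/3 + 1009*(W - 854) = -1/3 + 1009*(-854 + W) = -1/3 + (-861686 + 1009*W) = -2585059/3 + 1009*W)
(-179*w(12)*(-99))/O(2859) = (-1969*sqrt(12)*(-99))/(-2585059/3 + 1009*2859) = (-1969*2*sqrt(3)*(-99))/(-2585059/3 + 2884731) = (-3938*sqrt(3)*(-99))/(6069134/3) = (-3938*sqrt(3)*(-99))*(3/6069134) = (389862*sqrt(3))*(3/6069134) = 584793*sqrt(3)/3034567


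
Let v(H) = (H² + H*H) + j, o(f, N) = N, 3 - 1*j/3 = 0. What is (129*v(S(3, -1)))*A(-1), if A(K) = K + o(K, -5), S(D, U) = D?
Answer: -20898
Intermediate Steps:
j = 9 (j = 9 - 3*0 = 9 + 0 = 9)
A(K) = -5 + K (A(K) = K - 5 = -5 + K)
v(H) = 9 + 2*H² (v(H) = (H² + H*H) + 9 = (H² + H²) + 9 = 2*H² + 9 = 9 + 2*H²)
(129*v(S(3, -1)))*A(-1) = (129*(9 + 2*3²))*(-5 - 1) = (129*(9 + 2*9))*(-6) = (129*(9 + 18))*(-6) = (129*27)*(-6) = 3483*(-6) = -20898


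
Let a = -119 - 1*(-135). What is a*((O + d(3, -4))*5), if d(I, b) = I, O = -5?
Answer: -160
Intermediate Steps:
a = 16 (a = -119 + 135 = 16)
a*((O + d(3, -4))*5) = 16*((-5 + 3)*5) = 16*(-2*5) = 16*(-10) = -160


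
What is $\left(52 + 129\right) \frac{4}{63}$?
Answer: $\frac{724}{63} \approx 11.492$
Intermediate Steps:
$\left(52 + 129\right) \frac{4}{63} = 181 \cdot 4 \cdot \frac{1}{63} = 181 \cdot \frac{4}{63} = \frac{724}{63}$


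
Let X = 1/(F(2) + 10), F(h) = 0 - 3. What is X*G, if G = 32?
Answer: 32/7 ≈ 4.5714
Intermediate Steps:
F(h) = -3
X = 1/7 (X = 1/(-3 + 10) = 1/7 ≈ 0.14286)
X*G = (1/7)*32 = 32/7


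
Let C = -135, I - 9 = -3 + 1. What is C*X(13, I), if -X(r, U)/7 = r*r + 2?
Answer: 161595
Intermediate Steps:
I = 7 (I = 9 + (-3 + 1) = 9 - 2 = 7)
X(r, U) = -14 - 7*r² (X(r, U) = -7*(r*r + 2) = -7*(r² + 2) = -7*(2 + r²) = -14 - 7*r²)
C*X(13, I) = -135*(-14 - 7*13²) = -135*(-14 - 7*169) = -135*(-14 - 1183) = -135*(-1197) = 161595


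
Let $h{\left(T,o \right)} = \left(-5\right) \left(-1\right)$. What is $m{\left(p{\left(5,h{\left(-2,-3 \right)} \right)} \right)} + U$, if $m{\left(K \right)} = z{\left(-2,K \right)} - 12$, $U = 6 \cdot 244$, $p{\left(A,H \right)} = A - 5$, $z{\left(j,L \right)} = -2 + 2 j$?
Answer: $1446$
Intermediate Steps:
$h{\left(T,o \right)} = 5$
$p{\left(A,H \right)} = -5 + A$
$U = 1464$
$m{\left(K \right)} = -18$ ($m{\left(K \right)} = \left(-2 + 2 \left(-2\right)\right) - 12 = \left(-2 - 4\right) - 12 = -6 - 12 = -18$)
$m{\left(p{\left(5,h{\left(-2,-3 \right)} \right)} \right)} + U = -18 + 1464 = 1446$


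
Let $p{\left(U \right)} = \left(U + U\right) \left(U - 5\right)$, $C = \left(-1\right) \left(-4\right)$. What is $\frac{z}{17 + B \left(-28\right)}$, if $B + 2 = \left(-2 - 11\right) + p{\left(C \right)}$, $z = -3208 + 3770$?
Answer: $\frac{562}{661} \approx 0.85023$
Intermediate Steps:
$C = 4$
$z = 562$
$p{\left(U \right)} = 2 U \left(-5 + U\right)$
$B = -23$ ($B = -2 + \left(\left(-2 - 11\right) + 2 \cdot 4 \left(-5 + 4\right)\right) = -2 - \left(13 - -8\right) = -2 - 21 = -23$)
$\frac{z}{17 + B \left(-28\right)} = \frac{562}{17 - -644} = \frac{562}{17 + 644} = \frac{562}{661}$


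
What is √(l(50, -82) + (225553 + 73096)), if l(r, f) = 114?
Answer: √298763 ≈ 546.59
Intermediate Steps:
√(l(50, -82) + (225553 + 73096)) = √(114 + (225553 + 73096)) = √(114 + 298649) = √298763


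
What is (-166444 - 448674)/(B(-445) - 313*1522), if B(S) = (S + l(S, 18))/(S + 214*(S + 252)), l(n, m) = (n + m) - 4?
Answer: 12839665573/9943842733 ≈ 1.2912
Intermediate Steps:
l(n, m) = -4 + m + n (l(n, m) = (m + n) - 4 = -4 + m + n)
B(S) = (14 + 2*S)/(53928 + 215*S) (B(S) = (S + (-4 + 18 + S))/(S + 214*(S + 252)) = (S + (14 + S))/(S + 214*(252 + S)) = (14 + 2*S)/(S + (53928 + 214*S)) = (14 + 2*S)/(53928 + 215*S))
(-166444 - 448674)/(B(-445) - 313*1522) = (-166444 - 448674)/(2*(7 - 445)/(53928 + 215*(-445)) - 313*1522) = -615118/(2*(-438)/(53928 - 95675) - 476386) = -615118/(2*(-438)/(-41747) - 476386) = -615118/(2*(-1/41747)*(-438) - 476386) = -615118/(876/41747 - 476386) = -615118/(-19887685466/41747) = -615118*(-41747/19887685466) = 12839665573/9943842733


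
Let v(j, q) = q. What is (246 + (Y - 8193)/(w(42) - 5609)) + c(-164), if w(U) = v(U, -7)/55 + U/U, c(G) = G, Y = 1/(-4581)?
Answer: 117929915344/1412995707 ≈ 83.461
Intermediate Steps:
Y = -1/4581 ≈ -0.00021829
w(U) = 48/55 (w(U) = -7/55 + U/U = -7*1/55 + 1 = -7/55 + 1 = 48/55)
(246 + (Y - 8193)/(w(42) - 5609)) + c(-164) = (246 + (-1/4581 - 8193)/(48/55 - 5609)) - 164 = (246 - 37532134/(4581*(-308447/55))) - 164 = (246 - 37532134/4581*(-55/308447)) - 164 = (246 + 2064267370/1412995707) - 164 = 349661211292/1412995707 - 164 = 117929915344/1412995707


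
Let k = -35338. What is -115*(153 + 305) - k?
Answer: -17332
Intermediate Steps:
-115*(153 + 305) - k = -115*(153 + 305) - 1*(-35338) = -115*458 + 35338 = -52670 + 35338 = -17332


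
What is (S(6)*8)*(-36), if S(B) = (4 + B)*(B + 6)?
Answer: -34560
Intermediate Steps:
S(B) = (4 + B)*(6 + B)
(S(6)*8)*(-36) = ((24 + 6² + 10*6)*8)*(-36) = ((24 + 36 + 60)*8)*(-36) = (120*8)*(-36) = 960*(-36) = -34560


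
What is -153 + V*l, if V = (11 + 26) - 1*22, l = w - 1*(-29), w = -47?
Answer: -423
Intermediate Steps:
l = -18 (l = -47 - 1*(-29) = -47 + 29 = -18)
V = 15 (V = 37 - 22 = 15)
-153 + V*l = -153 + 15*(-18) = -153 - 270 = -423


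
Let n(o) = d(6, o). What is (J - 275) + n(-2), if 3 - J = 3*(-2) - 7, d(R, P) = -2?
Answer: -261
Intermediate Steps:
n(o) = -2
J = 16 (J = 3 - (3*(-2) - 7) = 3 - (-6 - 7) = 3 - 1*(-13) = 3 + 13 = 16)
(J - 275) + n(-2) = (16 - 275) - 2 = -259 - 2 = -261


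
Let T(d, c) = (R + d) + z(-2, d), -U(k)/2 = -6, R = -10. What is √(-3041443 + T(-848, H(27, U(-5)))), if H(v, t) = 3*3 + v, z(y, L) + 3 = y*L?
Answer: 4*I*√190038 ≈ 1743.7*I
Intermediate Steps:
U(k) = 12 (U(k) = -2*(-6) = 12)
z(y, L) = -3 + L*y (z(y, L) = -3 + y*L = -3 + L*y)
H(v, t) = 9 + v
T(d, c) = -13 - d (T(d, c) = (-10 + d) + (-3 + d*(-2)) = (-10 + d) + (-3 - 2*d) = -13 - d)
√(-3041443 + T(-848, H(27, U(-5)))) = √(-3041443 + (-13 - 1*(-848))) = √(-3041443 + (-13 + 848)) = √(-3041443 + 835) = √(-3040608) = 4*I*√190038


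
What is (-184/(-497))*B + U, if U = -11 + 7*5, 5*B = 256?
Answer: 106744/2485 ≈ 42.955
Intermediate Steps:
B = 256/5 (B = (⅕)*256 = 256/5 ≈ 51.200)
U = 24 (U = -11 + 35 = 24)
(-184/(-497))*B + U = -184/(-497)*(256/5) + 24 = -184*(-1/497)*(256/5) + 24 = (184/497)*(256/5) + 24 = 47104/2485 + 24 = 106744/2485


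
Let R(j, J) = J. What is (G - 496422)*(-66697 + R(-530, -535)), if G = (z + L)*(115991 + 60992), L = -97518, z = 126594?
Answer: -345939653180352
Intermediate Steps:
G = 5145957708 (G = (126594 - 97518)*(115991 + 60992) = 29076*176983 = 5145957708)
(G - 496422)*(-66697 + R(-530, -535)) = (5145957708 - 496422)*(-66697 - 535) = 5145461286*(-67232) = -345939653180352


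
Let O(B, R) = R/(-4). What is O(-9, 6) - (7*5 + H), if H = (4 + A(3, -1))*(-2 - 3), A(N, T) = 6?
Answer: 27/2 ≈ 13.500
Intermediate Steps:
O(B, R) = -R/4 (O(B, R) = R*(-¼) = -R/4)
H = -50 (H = (4 + 6)*(-2 - 3) = 10*(-5) = -50)
O(-9, 6) - (7*5 + H) = -¼*6 - (7*5 - 50) = -3/2 - (35 - 50) = -3/2 - 1*(-15) = -3/2 + 15 = 27/2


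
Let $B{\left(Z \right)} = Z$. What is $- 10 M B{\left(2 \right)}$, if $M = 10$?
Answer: $-200$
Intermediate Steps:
$- 10 M B{\left(2 \right)} = \left(-10\right) 10 \cdot 2 = \left(-100\right) 2 = -200$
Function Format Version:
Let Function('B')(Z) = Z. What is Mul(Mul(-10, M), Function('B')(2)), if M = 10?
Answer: -200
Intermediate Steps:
Mul(Mul(-10, M), Function('B')(2)) = Mul(Mul(-10, 10), 2) = Mul(-100, 2) = -200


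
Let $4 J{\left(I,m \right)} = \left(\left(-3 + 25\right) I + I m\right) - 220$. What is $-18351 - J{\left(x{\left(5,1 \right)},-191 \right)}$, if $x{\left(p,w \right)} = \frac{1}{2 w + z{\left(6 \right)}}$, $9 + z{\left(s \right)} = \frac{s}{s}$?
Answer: $- \frac{439273}{24} \approx -18303.0$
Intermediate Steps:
$z{\left(s \right)} = -8$ ($z{\left(s \right)} = -9 + \frac{s}{s} = -9 + 1 = -8$)
$x{\left(p,w \right)} = \frac{1}{-8 + 2 w}$ ($x{\left(p,w \right)} = \frac{1}{2 w - 8} = \frac{1}{-8 + 2 w}$)
$J{\left(I,m \right)} = -55 + \frac{11 I}{2} + \frac{I m}{4}$ ($J{\left(I,m \right)} = \frac{\left(\left(-3 + 25\right) I + I m\right) - 220}{4} = \frac{\left(22 I + I m\right) - 220}{4} = \frac{-220 + 22 I + I m}{4} = -55 + \frac{11 I}{2} + \frac{I m}{4}$)
$-18351 - J{\left(x{\left(5,1 \right)},-191 \right)} = -18351 - \left(-55 + \frac{11 \frac{1}{2 \left(-4 + 1\right)}}{2} + \frac{1}{4} \frac{1}{2 \left(-4 + 1\right)} \left(-191\right)\right) = -18351 - \left(-55 + \frac{11 \frac{1}{2 \left(-3\right)}}{2} + \frac{1}{4} \frac{1}{2 \left(-3\right)} \left(-191\right)\right) = -18351 - \left(-55 + \frac{11 \cdot \frac{1}{2} \left(- \frac{1}{3}\right)}{2} + \frac{1}{4} \cdot \frac{1}{2} \left(- \frac{1}{3}\right) \left(-191\right)\right) = -18351 - \left(-55 + \frac{11}{2} \left(- \frac{1}{6}\right) + \frac{1}{4} \left(- \frac{1}{6}\right) \left(-191\right)\right) = -18351 - \left(-55 - \frac{11}{12} + \frac{191}{24}\right) = -18351 - - \frac{1151}{24} = -18351 + \frac{1151}{24} = - \frac{439273}{24}$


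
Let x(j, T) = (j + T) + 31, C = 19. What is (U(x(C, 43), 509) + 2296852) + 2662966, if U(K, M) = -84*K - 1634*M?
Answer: 4120300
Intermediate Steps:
x(j, T) = 31 + T + j (x(j, T) = (T + j) + 31 = 31 + T + j)
U(K, M) = -1634*M - 84*K
(U(x(C, 43), 509) + 2296852) + 2662966 = ((-1634*509 - 84*(31 + 43 + 19)) + 2296852) + 2662966 = ((-831706 - 84*93) + 2296852) + 2662966 = ((-831706 - 7812) + 2296852) + 2662966 = (-839518 + 2296852) + 2662966 = 1457334 + 2662966 = 4120300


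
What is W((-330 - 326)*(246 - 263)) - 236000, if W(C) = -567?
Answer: -236567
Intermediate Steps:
W((-330 - 326)*(246 - 263)) - 236000 = -567 - 236000 = -236567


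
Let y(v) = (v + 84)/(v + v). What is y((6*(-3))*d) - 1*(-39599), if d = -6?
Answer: 356399/9 ≈ 39600.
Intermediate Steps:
y(v) = (84 + v)/(2*v) (y(v) = (84 + v)/((2*v)) = (84 + v)*(1/(2*v)) = (84 + v)/(2*v))
y((6*(-3))*d) - 1*(-39599) = (84 + (6*(-3))*(-6))/(2*(((6*(-3))*(-6)))) - 1*(-39599) = (84 - 18*(-6))/(2*((-18*(-6)))) + 39599 = (1/2)*(84 + 108)/108 + 39599 = (1/2)*(1/108)*192 + 39599 = 8/9 + 39599 = 356399/9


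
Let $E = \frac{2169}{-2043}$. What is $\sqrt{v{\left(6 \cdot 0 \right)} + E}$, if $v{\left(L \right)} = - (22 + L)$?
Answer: $\frac{i \sqrt{1188345}}{227} \approx 4.8023 i$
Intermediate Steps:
$E = - \frac{241}{227}$ ($E = 2169 \left(- \frac{1}{2043}\right) = - \frac{241}{227} \approx -1.0617$)
$v{\left(L \right)} = -22 - L$
$\sqrt{v{\left(6 \cdot 0 \right)} + E} = \sqrt{\left(-22 - 6 \cdot 0\right) - \frac{241}{227}} = \sqrt{\left(-22 - 0\right) - \frac{241}{227}} = \sqrt{\left(-22 + 0\right) - \frac{241}{227}} = \sqrt{-22 - \frac{241}{227}} = \sqrt{- \frac{5235}{227}} = \frac{i \sqrt{1188345}}{227}$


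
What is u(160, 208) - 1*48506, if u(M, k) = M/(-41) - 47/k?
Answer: -413694375/8528 ≈ -48510.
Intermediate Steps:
u(M, k) = -47/k - M/41 (u(M, k) = M*(-1/41) - 47/k = -M/41 - 47/k = -47/k - M/41)
u(160, 208) - 1*48506 = (-47/208 - 1/41*160) - 1*48506 = (-47*1/208 - 160/41) - 48506 = (-47/208 - 160/41) - 48506 = -35207/8528 - 48506 = -413694375/8528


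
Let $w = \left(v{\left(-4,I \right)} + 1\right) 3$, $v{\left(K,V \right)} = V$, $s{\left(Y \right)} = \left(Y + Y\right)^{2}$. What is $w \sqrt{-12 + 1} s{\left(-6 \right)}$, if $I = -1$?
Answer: $0$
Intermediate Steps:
$s{\left(Y \right)} = 4 Y^{2}$ ($s{\left(Y \right)} = \left(2 Y\right)^{2} = 4 Y^{2}$)
$w = 0$ ($w = \left(-1 + 1\right) 3 = 0 \cdot 3 = 0$)
$w \sqrt{-12 + 1} s{\left(-6 \right)} = 0 \sqrt{-12 + 1} \cdot 4 \left(-6\right)^{2} = 0 \sqrt{-11} \cdot 4 \cdot 36 = 0 i \sqrt{11} \cdot 144 = 0 \cdot 144 = 0$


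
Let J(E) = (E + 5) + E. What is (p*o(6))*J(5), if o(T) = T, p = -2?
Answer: -180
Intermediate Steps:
J(E) = 5 + 2*E (J(E) = (5 + E) + E = 5 + 2*E)
(p*o(6))*J(5) = (-2*6)*(5 + 2*5) = -12*(5 + 10) = -12*15 = -180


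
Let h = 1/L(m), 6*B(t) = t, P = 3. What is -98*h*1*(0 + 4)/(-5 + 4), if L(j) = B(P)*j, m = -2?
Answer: -392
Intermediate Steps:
B(t) = t/6
L(j) = j/2 (L(j) = ((⅙)*3)*j = j/2)
h = -1 (h = 1/((½)*(-2)) = 1/(-1) = -1)
-98*h*1*(0 + 4)/(-5 + 4) = -98*(-1*1)*(0 + 4)/(-5 + 4) = -(-98)*4/(-1) = -(-98)*4*(-1) = -(-98)*(-4) = -98*4 = -392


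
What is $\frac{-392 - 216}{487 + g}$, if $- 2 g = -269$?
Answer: $- \frac{1216}{1243} \approx -0.97828$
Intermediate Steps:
$g = \frac{269}{2}$ ($g = \left(- \frac{1}{2}\right) \left(-269\right) = \frac{269}{2} \approx 134.5$)
$\frac{-392 - 216}{487 + g} = \frac{-392 - 216}{487 + \frac{269}{2}} = - \frac{608}{\frac{1243}{2}} = \left(-608\right) \frac{2}{1243} = - \frac{1216}{1243}$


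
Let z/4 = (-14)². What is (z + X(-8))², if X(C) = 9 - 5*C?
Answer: 693889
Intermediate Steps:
X(C) = 9 - 5*C
z = 784 (z = 4*(-14)² = 4*196 = 784)
(z + X(-8))² = (784 + (9 - 5*(-8)))² = (784 + (9 + 40))² = (784 + 49)² = 833² = 693889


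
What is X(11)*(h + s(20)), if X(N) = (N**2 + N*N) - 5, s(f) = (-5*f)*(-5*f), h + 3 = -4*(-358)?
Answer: 2708673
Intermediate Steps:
h = 1429 (h = -3 - 4*(-358) = -3 + 1432 = 1429)
s(f) = 25*f**2
X(N) = -5 + 2*N**2 (X(N) = (N**2 + N**2) - 5 = 2*N**2 - 5 = -5 + 2*N**2)
X(11)*(h + s(20)) = (-5 + 2*11**2)*(1429 + 25*20**2) = (-5 + 2*121)*(1429 + 25*400) = (-5 + 242)*(1429 + 10000) = 237*11429 = 2708673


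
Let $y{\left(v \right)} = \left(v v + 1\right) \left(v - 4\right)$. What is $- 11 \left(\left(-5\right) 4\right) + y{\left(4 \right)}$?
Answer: $220$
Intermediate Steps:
$y{\left(v \right)} = \left(1 + v^{2}\right) \left(-4 + v\right)$ ($y{\left(v \right)} = \left(v^{2} + 1\right) \left(-4 + v\right) = \left(1 + v^{2}\right) \left(-4 + v\right)$)
$- 11 \left(\left(-5\right) 4\right) + y{\left(4 \right)} = - 11 \left(\left(-5\right) 4\right) + \left(-4 + 4 + 4^{3} - 4 \cdot 4^{2}\right) = \left(-11\right) \left(-20\right) + \left(-4 + 4 + 64 - 64\right) = 220 + \left(-4 + 4 + 64 - 64\right) = 220 + 0 = 220$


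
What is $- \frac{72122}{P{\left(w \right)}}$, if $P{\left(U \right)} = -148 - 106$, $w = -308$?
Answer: $\frac{36061}{127} \approx 283.94$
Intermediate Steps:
$P{\left(U \right)} = -254$
$- \frac{72122}{P{\left(w \right)}} = - \frac{72122}{-254} = \left(-72122\right) \left(- \frac{1}{254}\right) = \frac{36061}{127}$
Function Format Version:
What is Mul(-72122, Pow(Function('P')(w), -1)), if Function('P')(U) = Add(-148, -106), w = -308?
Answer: Rational(36061, 127) ≈ 283.94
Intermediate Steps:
Function('P')(U) = -254
Mul(-72122, Pow(Function('P')(w), -1)) = Mul(-72122, Pow(-254, -1)) = Mul(-72122, Rational(-1, 254)) = Rational(36061, 127)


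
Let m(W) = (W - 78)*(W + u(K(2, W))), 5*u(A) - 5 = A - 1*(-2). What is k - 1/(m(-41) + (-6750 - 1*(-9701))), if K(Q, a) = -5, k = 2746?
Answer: 106852347/38912 ≈ 2746.0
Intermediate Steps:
u(A) = 7/5 + A/5 (u(A) = 1 + (A - 1*(-2))/5 = 1 + (A + 2)/5 = 1 + (2 + A)/5 = 1 + (⅖ + A/5) = 7/5 + A/5)
m(W) = (-78 + W)*(⅖ + W) (m(W) = (W - 78)*(W + (7/5 + (⅕)*(-5))) = (-78 + W)*(W + (7/5 - 1)) = (-78 + W)*(W + ⅖) = (-78 + W)*(⅖ + W))
k - 1/(m(-41) + (-6750 - 1*(-9701))) = 2746 - 1/((-156/5 + (-41)² - 388/5*(-41)) + (-6750 - 1*(-9701))) = 2746 - 1/((-156/5 + 1681 + 15908/5) + (-6750 + 9701)) = 2746 - 1/(24157/5 + 2951) = 2746 - 1/38912/5 = 2746 - 1*5/38912 = 2746 - 5/38912 = 106852347/38912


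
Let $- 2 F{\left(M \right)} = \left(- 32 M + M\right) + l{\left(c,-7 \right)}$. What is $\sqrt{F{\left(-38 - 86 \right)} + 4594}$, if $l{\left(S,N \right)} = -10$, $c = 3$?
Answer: $\sqrt{2677} \approx 51.74$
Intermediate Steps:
$F{\left(M \right)} = 5 + \frac{31 M}{2}$ ($F{\left(M \right)} = - \frac{\left(- 32 M + M\right) - 10}{2} = - \frac{- 31 M - 10}{2} = - \frac{-10 - 31 M}{2} = 5 + \frac{31 M}{2}$)
$\sqrt{F{\left(-38 - 86 \right)} + 4594} = \sqrt{\left(5 + \frac{31 \left(-38 - 86\right)}{2}\right) + 4594} = \sqrt{\left(5 + \frac{31}{2} \left(-124\right)\right) + 4594} = \sqrt{\left(5 - 1922\right) + 4594} = \sqrt{-1917 + 4594} = \sqrt{2677}$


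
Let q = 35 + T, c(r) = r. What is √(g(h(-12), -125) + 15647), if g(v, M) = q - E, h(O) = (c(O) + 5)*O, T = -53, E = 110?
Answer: √15519 ≈ 124.58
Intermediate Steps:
h(O) = O*(5 + O) (h(O) = (O + 5)*O = (5 + O)*O = O*(5 + O))
q = -18 (q = 35 - 53 = -18)
g(v, M) = -128 (g(v, M) = -18 - 1*110 = -18 - 110 = -128)
√(g(h(-12), -125) + 15647) = √(-128 + 15647) = √15519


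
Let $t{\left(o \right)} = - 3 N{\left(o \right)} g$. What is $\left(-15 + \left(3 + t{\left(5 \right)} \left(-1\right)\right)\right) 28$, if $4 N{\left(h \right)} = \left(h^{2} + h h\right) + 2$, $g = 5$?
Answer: $5124$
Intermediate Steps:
$N{\left(h \right)} = \frac{1}{2} + \frac{h^{2}}{2}$ ($N{\left(h \right)} = \frac{\left(h^{2} + h h\right) + 2}{4} = \frac{\left(h^{2} + h^{2}\right) + 2}{4} = \frac{2 h^{2} + 2}{4} = \frac{2 + 2 h^{2}}{4} = \frac{1}{2} + \frac{h^{2}}{2}$)
$t{\left(o \right)} = - \frac{15}{2} - \frac{15 o^{2}}{2}$ ($t{\left(o \right)} = - 3 \left(\frac{1}{2} + \frac{o^{2}}{2}\right) 5 = \left(- \frac{3}{2} - \frac{3 o^{2}}{2}\right) 5 = - \frac{15}{2} - \frac{15 o^{2}}{2}$)
$\left(-15 + \left(3 + t{\left(5 \right)} \left(-1\right)\right)\right) 28 = \left(-15 + \left(3 + \left(- \frac{15}{2} - \frac{15 \cdot 5^{2}}{2}\right) \left(-1\right)\right)\right) 28 = \left(-15 + \left(3 + \left(- \frac{15}{2} - \frac{375}{2}\right) \left(-1\right)\right)\right) 28 = \left(-15 + \left(3 - -195\right)\right) 28 = \left(-15 + \left(3 + 195\right)\right) 28 = \left(-15 + 198\right) 28 = 183 \cdot 28 = 5124$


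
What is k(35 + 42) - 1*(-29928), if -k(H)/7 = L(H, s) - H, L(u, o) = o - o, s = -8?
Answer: 30467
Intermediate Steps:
L(u, o) = 0
k(H) = 7*H (k(H) = -7*(0 - H) = -(-7)*H = 7*H)
k(35 + 42) - 1*(-29928) = 7*(35 + 42) - 1*(-29928) = 7*77 + 29928 = 539 + 29928 = 30467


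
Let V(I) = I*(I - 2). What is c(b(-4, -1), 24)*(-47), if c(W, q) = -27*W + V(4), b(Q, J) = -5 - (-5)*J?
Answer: -13066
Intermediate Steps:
V(I) = I*(-2 + I)
b(Q, J) = -5 + 5*J
c(W, q) = 8 - 27*W (c(W, q) = -27*W + 4*(-2 + 4) = -27*W + 4*2 = -27*W + 8 = 8 - 27*W)
c(b(-4, -1), 24)*(-47) = (8 - 27*(-5 + 5*(-1)))*(-47) = (8 - 27*(-5 - 5))*(-47) = (8 - 27*(-10))*(-47) = (8 + 270)*(-47) = 278*(-47) = -13066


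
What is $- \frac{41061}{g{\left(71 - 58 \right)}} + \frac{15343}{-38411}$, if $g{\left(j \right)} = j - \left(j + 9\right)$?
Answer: $\frac{525685328}{115233} \approx 4561.9$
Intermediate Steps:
$g{\left(j \right)} = -9$ ($g{\left(j \right)} = j - \left(9 + j\right) = -9$)
$- \frac{41061}{g{\left(71 - 58 \right)}} + \frac{15343}{-38411} = - \frac{41061}{-9} + \frac{15343}{-38411} = \left(-41061\right) \left(- \frac{1}{9}\right) + 15343 \left(- \frac{1}{38411}\right) = \frac{13687}{3} - \frac{15343}{38411} = \frac{525685328}{115233}$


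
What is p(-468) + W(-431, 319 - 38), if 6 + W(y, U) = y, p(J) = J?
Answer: -905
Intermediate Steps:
W(y, U) = -6 + y
p(-468) + W(-431, 319 - 38) = -468 + (-6 - 431) = -468 - 437 = -905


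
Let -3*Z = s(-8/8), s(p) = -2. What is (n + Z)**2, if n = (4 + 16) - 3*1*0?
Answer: 3844/9 ≈ 427.11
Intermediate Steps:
Z = 2/3 (Z = -1/3*(-2) = 2/3 ≈ 0.66667)
n = 20 (n = 20 - 3*0 = 20 + 0 = 20)
(n + Z)**2 = (20 + 2/3)**2 = (62/3)**2 = 3844/9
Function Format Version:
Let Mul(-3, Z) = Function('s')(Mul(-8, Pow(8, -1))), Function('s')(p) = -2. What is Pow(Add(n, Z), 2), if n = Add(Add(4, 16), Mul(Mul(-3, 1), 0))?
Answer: Rational(3844, 9) ≈ 427.11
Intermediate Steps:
Z = Rational(2, 3) (Z = Mul(Rational(-1, 3), -2) = Rational(2, 3) ≈ 0.66667)
n = 20 (n = Add(20, Mul(-3, 0)) = Add(20, 0) = 20)
Pow(Add(n, Z), 2) = Pow(Add(20, Rational(2, 3)), 2) = Pow(Rational(62, 3), 2) = Rational(3844, 9)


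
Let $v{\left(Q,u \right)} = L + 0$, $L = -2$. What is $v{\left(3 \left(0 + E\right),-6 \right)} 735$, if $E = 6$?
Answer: $-1470$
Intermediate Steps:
$v{\left(Q,u \right)} = -2$ ($v{\left(Q,u \right)} = -2 + 0 = -2$)
$v{\left(3 \left(0 + E\right),-6 \right)} 735 = \left(-2\right) 735 = -1470$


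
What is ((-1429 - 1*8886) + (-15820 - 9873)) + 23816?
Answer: -12192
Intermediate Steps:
((-1429 - 1*8886) + (-15820 - 9873)) + 23816 = ((-1429 - 8886) - 25693) + 23816 = (-10315 - 25693) + 23816 = -36008 + 23816 = -12192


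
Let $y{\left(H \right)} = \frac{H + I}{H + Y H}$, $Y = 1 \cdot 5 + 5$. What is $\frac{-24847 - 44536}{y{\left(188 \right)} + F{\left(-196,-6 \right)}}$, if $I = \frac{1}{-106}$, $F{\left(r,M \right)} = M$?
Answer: $\frac{15209308664}{1295321} \approx 11742.0$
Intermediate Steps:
$Y = 10$ ($Y = 5 + 5 = 10$)
$I = - \frac{1}{106} \approx -0.009434$
$y{\left(H \right)} = \frac{- \frac{1}{106} + H}{11 H}$ ($y{\left(H \right)} = \frac{H - \frac{1}{106}}{H + 10 H} = \frac{- \frac{1}{106} + H}{11 H}$)
$\frac{-24847 - 44536}{y{\left(188 \right)} + F{\left(-196,-6 \right)}} = \frac{-24847 - 44536}{\frac{-1 + 106 \cdot 188}{1166 \cdot 188} - 6} = - \frac{69383}{\frac{1}{1166} \cdot \frac{1}{188} \left(-1 + 19928\right) - 6} = - \frac{69383}{\frac{1}{1166} \cdot \frac{1}{188} \cdot 19927 - 6} = - \frac{69383}{\frac{19927}{219208} - 6} = - \frac{69383}{- \frac{1295321}{219208}} = \left(-69383\right) \left(- \frac{219208}{1295321}\right) = \frac{15209308664}{1295321}$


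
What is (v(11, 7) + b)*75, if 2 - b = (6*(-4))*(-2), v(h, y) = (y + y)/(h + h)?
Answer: -37425/11 ≈ -3402.3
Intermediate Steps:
v(h, y) = y/h (v(h, y) = (2*y)/((2*h)) = (2*y)*(1/(2*h)) = y/h)
b = -46 (b = 2 - 6*(-4)*(-2) = 2 - (-24)*(-2) = 2 - 1*48 = 2 - 48 = -46)
(v(11, 7) + b)*75 = (7/11 - 46)*75 = -499/11*75 = -37425/11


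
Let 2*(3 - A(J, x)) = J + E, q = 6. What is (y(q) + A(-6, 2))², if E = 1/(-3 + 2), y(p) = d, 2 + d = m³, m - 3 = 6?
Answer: 2152089/4 ≈ 5.3802e+5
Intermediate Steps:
m = 9 (m = 3 + 6 = 9)
d = 727 (d = -2 + 9³ = -2 + 729 = 727)
y(p) = 727
E = -1 (E = 1/(-1) = -1)
A(J, x) = 7/2 - J/2 (A(J, x) = 3 - (J - 1)/2 = 3 - (-1 + J)/2 = 3 + (½ - J/2) = 7/2 - J/2)
(y(q) + A(-6, 2))² = (727 + (7/2 - ½*(-6)))² = (727 + (7/2 + 3))² = (727 + 13/2)² = (1467/2)² = 2152089/4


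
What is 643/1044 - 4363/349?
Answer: -4330565/364356 ≈ -11.886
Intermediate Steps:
643/1044 - 4363/349 = -4330565/364356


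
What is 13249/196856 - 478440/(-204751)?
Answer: 96896530639/40306462856 ≈ 2.4040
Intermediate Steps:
13249/196856 - 478440/(-204751) = 13249*(1/196856) - 478440*(-1/204751) = 13249/196856 + 478440/204751 = 96896530639/40306462856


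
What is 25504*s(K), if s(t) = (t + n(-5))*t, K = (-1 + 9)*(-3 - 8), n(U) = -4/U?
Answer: 978537472/5 ≈ 1.9571e+8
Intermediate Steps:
K = -88 (K = 8*(-11) = -88)
s(t) = t*(⅘ + t) (s(t) = (t - 4/(-5))*t = (t - 4*(-⅕))*t = (t + ⅘)*t = (⅘ + t)*t = t*(⅘ + t))
25504*s(K) = 25504*((⅕)*(-88)*(4 + 5*(-88))) = 25504*((⅕)*(-88)*(4 - 440)) = 25504*((⅕)*(-88)*(-436)) = 25504*(38368/5) = 978537472/5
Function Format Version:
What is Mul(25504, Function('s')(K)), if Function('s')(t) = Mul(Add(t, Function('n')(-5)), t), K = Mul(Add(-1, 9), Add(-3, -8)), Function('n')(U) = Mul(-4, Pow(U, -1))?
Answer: Rational(978537472, 5) ≈ 1.9571e+8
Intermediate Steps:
K = -88 (K = Mul(8, -11) = -88)
Function('s')(t) = Mul(t, Add(Rational(4, 5), t)) (Function('s')(t) = Mul(Add(t, Mul(-4, Pow(-5, -1))), t) = Mul(Add(t, Mul(-4, Rational(-1, 5))), t) = Mul(Add(t, Rational(4, 5)), t) = Mul(Add(Rational(4, 5), t), t) = Mul(t, Add(Rational(4, 5), t)))
Mul(25504, Function('s')(K)) = Mul(25504, Mul(Rational(1, 5), -88, Add(4, Mul(5, -88)))) = Mul(25504, Mul(Rational(1, 5), -88, Add(4, -440))) = Mul(25504, Mul(Rational(1, 5), -88, -436)) = Mul(25504, Rational(38368, 5)) = Rational(978537472, 5)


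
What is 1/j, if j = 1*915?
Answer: 1/915 ≈ 0.0010929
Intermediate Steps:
j = 915
1/j = 1/915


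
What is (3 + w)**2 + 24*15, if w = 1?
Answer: 376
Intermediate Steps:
(3 + w)**2 + 24*15 = (3 + 1)**2 + 24*15 = 4**2 + 360 = 16 + 360 = 376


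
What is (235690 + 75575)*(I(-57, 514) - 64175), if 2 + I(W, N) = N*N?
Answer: 62258914035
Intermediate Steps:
I(W, N) = -2 + N**2 (I(W, N) = -2 + N*N = -2 + N**2)
(235690 + 75575)*(I(-57, 514) - 64175) = (235690 + 75575)*((-2 + 514**2) - 64175) = 311265*((-2 + 264196) - 64175) = 311265*(264194 - 64175) = 311265*200019 = 62258914035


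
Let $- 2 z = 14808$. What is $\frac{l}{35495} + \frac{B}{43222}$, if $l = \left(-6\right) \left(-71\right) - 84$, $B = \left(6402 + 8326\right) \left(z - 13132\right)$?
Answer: $- \frac{5367798665518}{767082445} \approx -6997.7$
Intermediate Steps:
$z = -7404$ ($z = \left(- \frac{1}{2}\right) 14808 = -7404$)
$B = -302454208$ ($B = \left(6402 + 8326\right) \left(-7404 - 13132\right) = 14728 \left(-20536\right) = -302454208$)
$l = 342$ ($l = 426 - 84 = 342$)
$\frac{l}{35495} + \frac{B}{43222} = \frac{342}{35495} - \frac{302454208}{43222} = 342 \cdot \frac{1}{35495} - \frac{151227104}{21611} = \frac{342}{35495} - \frac{151227104}{21611} = - \frac{5367798665518}{767082445}$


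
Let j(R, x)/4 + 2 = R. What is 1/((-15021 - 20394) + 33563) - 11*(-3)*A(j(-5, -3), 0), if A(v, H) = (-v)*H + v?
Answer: -1711249/1852 ≈ -924.00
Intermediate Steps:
j(R, x) = -8 + 4*R
A(v, H) = v - H*v (A(v, H) = -H*v + v = v - H*v)
1/((-15021 - 20394) + 33563) - 11*(-3)*A(j(-5, -3), 0) = 1/((-15021 - 20394) + 33563) - 11*(-3)*(-8 + 4*(-5))*(1 - 1*0) = 1/(-35415 + 33563) - (-33)*(-8 - 20)*(1 + 0) = 1/(-1852) - (-33)*(-28*1) = -1/1852 - (-33)*(-28) = -1/1852 - 1*924 = -1/1852 - 924 = -1711249/1852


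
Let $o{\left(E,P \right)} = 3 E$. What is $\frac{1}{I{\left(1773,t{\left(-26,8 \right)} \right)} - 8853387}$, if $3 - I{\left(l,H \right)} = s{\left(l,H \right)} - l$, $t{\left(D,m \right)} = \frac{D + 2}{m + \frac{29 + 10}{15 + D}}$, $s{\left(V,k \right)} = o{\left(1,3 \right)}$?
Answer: $- \frac{1}{8851614} \approx -1.1297 \cdot 10^{-7}$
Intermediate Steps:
$s{\left(V,k \right)} = 3$ ($s{\left(V,k \right)} = 3 \cdot 1 = 3$)
$t{\left(D,m \right)} = \frac{2 + D}{m + \frac{39}{15 + D}}$
$I{\left(l,H \right)} = l$ ($I{\left(l,H \right)} = 3 - \left(3 - l\right) = 3 + \left(-3 + l\right) = l$)
$\frac{1}{I{\left(1773,t{\left(-26,8 \right)} \right)} - 8853387} = \frac{1}{1773 - 8853387} = \frac{1}{-8851614} = - \frac{1}{8851614}$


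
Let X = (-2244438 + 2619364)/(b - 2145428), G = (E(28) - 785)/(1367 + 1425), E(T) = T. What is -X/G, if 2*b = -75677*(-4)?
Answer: -523396696/754757009 ≈ -0.69346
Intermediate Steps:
b = 151354 (b = (-75677*(-4))/2 = (½)*302708 = 151354)
G = -757/2792 (G = (28 - 785)/(1367 + 1425) = -757/2792 ≈ -0.27113)
X = -187463/997037 (X = (-2244438 + 2619364)/(151354 - 2145428) = 374926/(-1994074) = 374926*(-1/1994074) = -187463/997037 ≈ -0.18802)
-X/G = -(-187463)/(997037*(-757/2792)) = -(-187463)*(-2792)/(997037*757) = -1*523396696/754757009 = -523396696/754757009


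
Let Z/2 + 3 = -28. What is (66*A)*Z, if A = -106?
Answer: 433752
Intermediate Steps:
Z = -62 (Z = -6 + 2*(-28) = -6 - 56 = -62)
(66*A)*Z = (66*(-106))*(-62) = -6996*(-62) = 433752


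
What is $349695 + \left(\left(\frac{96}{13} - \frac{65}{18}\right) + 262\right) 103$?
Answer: $\frac{88234303}{234} \approx 3.7707 \cdot 10^{5}$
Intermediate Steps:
$349695 + \left(\left(\frac{96}{13} - \frac{65}{18}\right) + 262\right) 103 = 349695 + \left(\frac{883}{234} + 262\right) 103 = 349695 + \frac{62191}{234} \cdot 103 = 349695 + \frac{6405673}{234} = \frac{88234303}{234}$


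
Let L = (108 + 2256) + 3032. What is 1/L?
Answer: 1/5396 ≈ 0.00018532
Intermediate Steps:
L = 5396 (L = 2364 + 3032 = 5396)
1/L = 1/5396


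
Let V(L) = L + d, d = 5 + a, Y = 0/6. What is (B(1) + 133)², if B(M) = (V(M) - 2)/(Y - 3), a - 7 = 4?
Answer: 16384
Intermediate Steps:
a = 11 (a = 7 + 4 = 11)
Y = 0 (Y = 0*(⅙) = 0)
d = 16 (d = 5 + 11 = 16)
V(L) = 16 + L (V(L) = L + 16 = 16 + L)
B(M) = -14/3 - M/3 (B(M) = ((16 + M) - 2)/(0 - 3) = (14 + M)/(-3) = (14 + M)*(-⅓) = -14/3 - M/3)
(B(1) + 133)² = ((-14/3 - ⅓*1) + 133)² = ((-14/3 - ⅓) + 133)² = (-5 + 133)² = 128² = 16384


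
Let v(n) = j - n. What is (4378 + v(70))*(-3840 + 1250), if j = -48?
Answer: -11033400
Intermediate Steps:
v(n) = -48 - n
(4378 + v(70))*(-3840 + 1250) = (4378 + (-48 - 1*70))*(-3840 + 1250) = (4378 + (-48 - 70))*(-2590) = (4378 - 118)*(-2590) = 4260*(-2590) = -11033400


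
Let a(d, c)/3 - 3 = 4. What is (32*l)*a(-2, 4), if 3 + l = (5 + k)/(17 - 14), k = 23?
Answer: 4256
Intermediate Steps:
a(d, c) = 21 (a(d, c) = 9 + 3*4 = 9 + 12 = 21)
l = 19/3 (l = -3 + (5 + 23)/(17 - 14) = -3 + 28/3 = 19/3 ≈ 6.3333)
(32*l)*a(-2, 4) = (32*(19/3))*21 = (608/3)*21 = 4256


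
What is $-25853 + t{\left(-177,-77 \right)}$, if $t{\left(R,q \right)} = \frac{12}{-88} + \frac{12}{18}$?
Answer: $- \frac{1706263}{66} \approx -25852.0$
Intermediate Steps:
$t{\left(R,q \right)} = \frac{35}{66}$ ($t{\left(R,q \right)} = 12 \left(- \frac{1}{88}\right) + 12 \cdot \frac{1}{18} = - \frac{3}{22} + \frac{2}{3} = \frac{35}{66}$)
$-25853 + t{\left(-177,-77 \right)} = -25853 + \frac{35}{66} = - \frac{1706263}{66}$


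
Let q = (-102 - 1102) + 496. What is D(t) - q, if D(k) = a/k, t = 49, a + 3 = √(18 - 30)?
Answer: 34689/49 + 2*I*√3/49 ≈ 707.94 + 0.070696*I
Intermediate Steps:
q = -708 (q = -1204 + 496 = -708)
a = -3 + 2*I*√3 (a = -3 + √(18 - 30) = -3 + √(-12) = -3 + 2*I*√3 ≈ -3.0 + 3.4641*I)
D(k) = (-3 + 2*I*√3)/k
D(t) - q = (-3 + 2*I*√3)/49 - 1*(-708) = (-3 + 2*I*√3)/49 + 708 = (-3/49 + 2*I*√3/49) + 708 = 34689/49 + 2*I*√3/49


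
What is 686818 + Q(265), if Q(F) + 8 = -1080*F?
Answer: 400610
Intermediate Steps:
Q(F) = -8 - 1080*F
686818 + Q(265) = 686818 + (-8 - 1080*265) = 686818 + (-8 - 286200) = 686818 - 286208 = 400610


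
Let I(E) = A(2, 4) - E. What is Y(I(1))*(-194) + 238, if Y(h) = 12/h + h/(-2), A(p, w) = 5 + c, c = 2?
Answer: 432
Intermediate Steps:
A(p, w) = 7 (A(p, w) = 5 + 2 = 7)
I(E) = 7 - E
Y(h) = 12/h - h/2 (Y(h) = 12/h + h*(-½) = 12/h - h/2)
Y(I(1))*(-194) + 238 = (12/(7 - 1*1) - (7 - 1*1)/2)*(-194) + 238 = (12/(7 - 1) - (7 - 1)/2)*(-194) + 238 = (12/6 - ½*6)*(-194) + 238 = (12*(⅙) - 3)*(-194) + 238 = (2 - 3)*(-194) + 238 = -1*(-194) + 238 = 194 + 238 = 432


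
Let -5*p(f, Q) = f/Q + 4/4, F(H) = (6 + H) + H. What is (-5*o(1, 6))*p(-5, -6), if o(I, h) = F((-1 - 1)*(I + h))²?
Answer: 2662/3 ≈ 887.33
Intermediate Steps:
F(H) = 6 + 2*H
p(f, Q) = -⅕ - f/(5*Q) (p(f, Q) = -(f/Q + 4/4)/5 = -(f/Q + 4*(¼))/5 = -(f/Q + 1)/5 = -(1 + f/Q)/5 = -⅕ - f/(5*Q))
o(I, h) = (6 - 4*I - 4*h)² (o(I, h) = (6 + 2*((-1 - 1)*(I + h)))² = (6 + 2*(-2*(I + h)))² = (6 + 2*(-2*I - 2*h))² = (6 + (-4*I - 4*h))² = (6 - 4*I - 4*h)²)
(-5*o(1, 6))*p(-5, -6) = (-20*(-3 + 2*1 + 2*6)²)*((⅕)*(-1*(-6) - 1*(-5))/(-6)) = (-20*(-3 + 2 + 12)²)*((⅕)*(-⅙)*(6 + 5)) = (-20*11²)*((⅕)*(-⅙)*11) = -20*121*(-11/30) = -5*484*(-11/30) = -2420*(-11/30) = 2662/3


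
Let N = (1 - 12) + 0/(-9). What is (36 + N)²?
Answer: 625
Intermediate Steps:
N = -11 (N = -11 + 0*(-⅑) = -11 + 0 = -11)
(36 + N)² = (36 - 11)² = 25² = 625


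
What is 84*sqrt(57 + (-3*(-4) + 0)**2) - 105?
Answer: -105 + 84*sqrt(201) ≈ 1085.9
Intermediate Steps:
84*sqrt(57 + (-3*(-4) + 0)**2) - 105 = 84*sqrt(57 + (12 + 0)**2) - 105 = 84*sqrt(57 + 12**2) - 105 = 84*sqrt(57 + 144) - 105 = 84*sqrt(201) - 105 = -105 + 84*sqrt(201)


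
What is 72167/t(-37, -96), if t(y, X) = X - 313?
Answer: -72167/409 ≈ -176.45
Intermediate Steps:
t(y, X) = -313 + X
72167/t(-37, -96) = 72167/(-313 - 96) = 72167/(-409) = 72167*(-1/409) = -72167/409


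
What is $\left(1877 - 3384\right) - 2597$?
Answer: $-4104$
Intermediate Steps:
$\left(1877 - 3384\right) - 2597 = -1507 - 2597 = -4104$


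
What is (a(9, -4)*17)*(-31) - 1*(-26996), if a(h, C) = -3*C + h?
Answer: 15929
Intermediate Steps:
a(h, C) = h - 3*C
(a(9, -4)*17)*(-31) - 1*(-26996) = ((9 - 3*(-4))*17)*(-31) - 1*(-26996) = ((9 + 12)*17)*(-31) + 26996 = (21*17)*(-31) + 26996 = 357*(-31) + 26996 = -11067 + 26996 = 15929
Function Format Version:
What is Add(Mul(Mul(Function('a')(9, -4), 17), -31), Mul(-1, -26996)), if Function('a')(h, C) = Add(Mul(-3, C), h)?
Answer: 15929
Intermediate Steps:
Function('a')(h, C) = Add(h, Mul(-3, C))
Add(Mul(Mul(Function('a')(9, -4), 17), -31), Mul(-1, -26996)) = Add(Mul(Mul(Add(9, Mul(-3, -4)), 17), -31), Mul(-1, -26996)) = Add(Mul(Mul(Add(9, 12), 17), -31), 26996) = Add(Mul(Mul(21, 17), -31), 26996) = Add(Mul(357, -31), 26996) = Add(-11067, 26996) = 15929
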